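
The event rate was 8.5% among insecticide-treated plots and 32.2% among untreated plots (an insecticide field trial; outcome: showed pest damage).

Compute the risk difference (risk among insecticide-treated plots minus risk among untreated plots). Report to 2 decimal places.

risk difference = 0.0850 − 0.3220 = -0.24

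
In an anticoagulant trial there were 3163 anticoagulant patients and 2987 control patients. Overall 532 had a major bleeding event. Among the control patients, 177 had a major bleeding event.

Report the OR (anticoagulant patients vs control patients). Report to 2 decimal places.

anticoagulant patients with the outcome: 532 − 177 = 355
anticoagulant patients without the outcome: 3163 − 355 = 2808
control patients without the outcome: 2987 − 177 = 2810
odds, anticoagulant patients = 355/2808 = 0.1264
odds, control patients = 177/2810 = 0.0630
OR = 0.1264 / 0.0630 = 2.01

2.01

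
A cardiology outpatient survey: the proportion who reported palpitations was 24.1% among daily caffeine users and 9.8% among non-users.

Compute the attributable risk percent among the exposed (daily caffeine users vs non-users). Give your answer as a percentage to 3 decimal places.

AR% = (0.2410 − 0.0980) / 0.2410 = 0.5934 → 59.336%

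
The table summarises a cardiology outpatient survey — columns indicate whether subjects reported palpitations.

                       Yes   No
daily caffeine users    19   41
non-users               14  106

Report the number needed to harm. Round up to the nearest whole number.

NNH: 5

risk, daily caffeine users = 19/60 = 0.316667
risk, non-users = 14/120 = 0.116667
absolute risk difference = 0.200000
1 / 0.200000 = 5.000 → round up → 5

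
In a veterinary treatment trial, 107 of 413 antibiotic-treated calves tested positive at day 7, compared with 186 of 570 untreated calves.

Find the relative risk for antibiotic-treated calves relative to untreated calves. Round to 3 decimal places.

risk, antibiotic-treated calves = 107/413 = 0.2591
risk, untreated calves = 186/570 = 0.3263
RR = 0.2591 / 0.3263 = 0.794

RR ≈ 0.794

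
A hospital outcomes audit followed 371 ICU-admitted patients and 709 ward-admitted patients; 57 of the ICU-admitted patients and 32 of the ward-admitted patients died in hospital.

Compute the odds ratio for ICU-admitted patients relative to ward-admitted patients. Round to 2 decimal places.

OR = (57 × 677) / (314 × 32) = 38589/10048 ≈ 3.84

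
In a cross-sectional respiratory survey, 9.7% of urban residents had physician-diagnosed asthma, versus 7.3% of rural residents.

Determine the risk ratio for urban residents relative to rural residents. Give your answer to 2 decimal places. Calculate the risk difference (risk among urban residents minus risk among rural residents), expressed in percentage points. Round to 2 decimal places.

RR = 1.33; RD = 2.40

RR = 0.0970 / 0.0730 = 1.33
risk difference = 0.0970 − 0.0730 = 0.0240 → 2.40 percentage points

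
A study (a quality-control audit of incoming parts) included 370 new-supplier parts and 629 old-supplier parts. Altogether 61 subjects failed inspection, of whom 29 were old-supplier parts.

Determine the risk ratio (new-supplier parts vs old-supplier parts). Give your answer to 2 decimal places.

new-supplier parts with the outcome: 61 − 29 = 32
new-supplier parts without the outcome: 370 − 32 = 338
old-supplier parts without the outcome: 629 − 29 = 600
risk, new-supplier parts = 32/370 = 0.08649
risk, old-supplier parts = 29/629 = 0.04610
RR = 0.08649 / 0.04610 = 1.88

1.88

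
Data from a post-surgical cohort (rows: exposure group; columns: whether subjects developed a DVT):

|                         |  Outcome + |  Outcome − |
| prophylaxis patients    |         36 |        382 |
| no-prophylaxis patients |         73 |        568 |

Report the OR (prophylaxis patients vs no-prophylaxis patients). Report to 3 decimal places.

OR = (36 × 568) / (382 × 73) = 20448/27886 ≈ 0.733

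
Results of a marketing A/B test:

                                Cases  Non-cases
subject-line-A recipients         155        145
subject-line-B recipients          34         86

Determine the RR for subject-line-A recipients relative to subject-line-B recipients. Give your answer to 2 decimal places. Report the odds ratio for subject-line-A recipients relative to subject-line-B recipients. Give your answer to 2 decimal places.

RR = 1.82; OR = 2.70

risk, subject-line-A recipients = 155/300 = 0.5167
risk, subject-line-B recipients = 34/120 = 0.2833
RR = 0.5167 / 0.2833 = 1.82
OR = (155 × 86) / (145 × 34) = 13330/4930 ≈ 2.70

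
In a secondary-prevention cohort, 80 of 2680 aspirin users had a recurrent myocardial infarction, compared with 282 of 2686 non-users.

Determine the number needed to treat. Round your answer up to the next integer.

14

risk, aspirin users = 80/2680 = 0.029851
risk, non-users = 282/2686 = 0.104989
absolute risk difference = 0.075138
1 / 0.075138 = 13.309 → round up → 14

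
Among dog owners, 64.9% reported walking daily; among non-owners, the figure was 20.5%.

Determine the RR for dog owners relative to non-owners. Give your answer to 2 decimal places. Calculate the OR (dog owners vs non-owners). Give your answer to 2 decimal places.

RR = 0.6490 / 0.2050 = 3.17
odds, dog owners = 0.6490/0.3510 = 1.8490
odds, non-owners = 0.2050/0.7950 = 0.2579
OR = 1.8490 / 0.2579 = 7.17

RR = 3.17; OR = 7.17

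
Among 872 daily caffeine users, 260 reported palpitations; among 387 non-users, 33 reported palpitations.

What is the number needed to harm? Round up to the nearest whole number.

risk, daily caffeine users = 260/872 = 0.298165
risk, non-users = 33/387 = 0.085271
absolute risk difference = 0.212894
1 / 0.212894 = 4.697 → round up → 5

NNH: 5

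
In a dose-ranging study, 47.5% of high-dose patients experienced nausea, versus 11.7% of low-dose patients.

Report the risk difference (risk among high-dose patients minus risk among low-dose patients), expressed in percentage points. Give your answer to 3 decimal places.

risk difference = 0.4750 − 0.1170 = 0.3580 → 35.800 percentage points

35.800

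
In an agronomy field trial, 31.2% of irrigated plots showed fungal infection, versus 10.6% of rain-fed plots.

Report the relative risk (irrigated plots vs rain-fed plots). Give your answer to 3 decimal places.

RR = 0.3120 / 0.1060 = 2.943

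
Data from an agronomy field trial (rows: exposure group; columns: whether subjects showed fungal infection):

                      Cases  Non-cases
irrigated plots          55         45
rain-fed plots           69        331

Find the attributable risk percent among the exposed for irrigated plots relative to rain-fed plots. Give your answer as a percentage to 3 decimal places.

risk, irrigated plots = 55/100 = 0.5500
risk, rain-fed plots = 69/400 = 0.1725
AR% = (0.5500 − 0.1725) / 0.5500 = 0.6864 → 68.636%

68.636%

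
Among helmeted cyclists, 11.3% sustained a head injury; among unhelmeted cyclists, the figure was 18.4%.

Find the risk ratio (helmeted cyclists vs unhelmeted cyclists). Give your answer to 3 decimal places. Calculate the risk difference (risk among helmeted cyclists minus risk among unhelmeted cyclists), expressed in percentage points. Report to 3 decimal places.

RR = 0.1130 / 0.1840 = 0.614
risk difference = 0.1130 − 0.1840 = -0.0710 → -7.100 percentage points

RR = 0.614; RD = -7.100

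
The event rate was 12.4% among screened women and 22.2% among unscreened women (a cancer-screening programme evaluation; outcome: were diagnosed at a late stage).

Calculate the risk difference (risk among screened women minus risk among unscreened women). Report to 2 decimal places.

risk difference = 0.1240 − 0.2220 = -0.10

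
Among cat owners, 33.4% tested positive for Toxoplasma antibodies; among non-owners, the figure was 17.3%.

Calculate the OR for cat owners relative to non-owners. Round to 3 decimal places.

odds, cat owners = 0.3340/0.6660 = 0.5015
odds, non-owners = 0.1730/0.8270 = 0.2092
OR = 0.5015 / 0.2092 = 2.397

2.397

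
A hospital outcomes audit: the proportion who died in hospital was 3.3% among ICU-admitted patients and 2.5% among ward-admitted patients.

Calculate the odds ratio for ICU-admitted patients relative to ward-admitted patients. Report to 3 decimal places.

odds, ICU-admitted patients = 0.03300/0.96700 = 0.03413
odds, ward-admitted patients = 0.02500/0.97500 = 0.02564
OR = 0.03413 / 0.02564 = 1.331

OR: 1.331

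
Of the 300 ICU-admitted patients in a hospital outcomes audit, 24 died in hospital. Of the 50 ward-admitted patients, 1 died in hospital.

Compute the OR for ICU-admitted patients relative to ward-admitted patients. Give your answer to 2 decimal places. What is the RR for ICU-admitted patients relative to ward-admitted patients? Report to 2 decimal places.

OR = 4.26; RR = 4.00

OR = (24 × 49) / (276 × 1) = 1176/276 ≈ 4.26
risk, ICU-admitted patients = 24/300 = 0.08000
risk, ward-admitted patients = 1/50 = 0.02000
RR = 0.08000 / 0.02000 = 4.00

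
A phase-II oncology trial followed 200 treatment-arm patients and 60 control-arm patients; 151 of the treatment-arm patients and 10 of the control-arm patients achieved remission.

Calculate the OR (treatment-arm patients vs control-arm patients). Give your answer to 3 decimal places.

OR = (151 × 50) / (49 × 10) = 7550/490 ≈ 15.408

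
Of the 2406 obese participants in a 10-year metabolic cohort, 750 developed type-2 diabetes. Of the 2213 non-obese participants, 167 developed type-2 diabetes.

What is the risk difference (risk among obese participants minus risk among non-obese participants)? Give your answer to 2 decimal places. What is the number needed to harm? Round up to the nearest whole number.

risk, obese participants = 750/2406 = 0.3117
risk, non-obese participants = 167/2213 = 0.0755
risk difference = 0.3117 − 0.0755 = 0.24
absolute risk difference = 0.236258
1 / 0.236258 = 4.233 → round up → 5

RD = 0.24; NNH = 5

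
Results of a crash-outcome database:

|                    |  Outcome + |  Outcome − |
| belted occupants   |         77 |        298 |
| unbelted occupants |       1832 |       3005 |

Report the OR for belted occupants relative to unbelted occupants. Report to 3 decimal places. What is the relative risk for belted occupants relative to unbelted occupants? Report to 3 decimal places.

odds, belted occupants = 77/298 = 0.2584
odds, unbelted occupants = 1832/3005 = 0.6097
OR = 0.2584 / 0.6097 = 0.424
risk, belted occupants = 77/375 = 0.2053
risk, unbelted occupants = 1832/4837 = 0.3787
RR = 0.2053 / 0.3787 = 0.542

OR = 0.424; RR = 0.542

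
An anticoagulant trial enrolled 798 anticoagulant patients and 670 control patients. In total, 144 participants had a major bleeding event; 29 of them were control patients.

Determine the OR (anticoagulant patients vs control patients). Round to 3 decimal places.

3.722

anticoagulant patients with the outcome: 144 − 29 = 115
anticoagulant patients without the outcome: 798 − 115 = 683
control patients without the outcome: 670 − 29 = 641
odds, anticoagulant patients = 115/683 = 0.16837
odds, control patients = 29/641 = 0.04524
OR = 0.16837 / 0.04524 = 3.722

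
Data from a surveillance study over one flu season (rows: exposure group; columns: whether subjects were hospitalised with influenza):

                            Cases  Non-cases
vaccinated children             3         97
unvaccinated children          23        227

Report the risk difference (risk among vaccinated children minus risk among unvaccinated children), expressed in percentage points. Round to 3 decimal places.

risk, vaccinated children = 3/100 = 0.03000
risk, unvaccinated children = 23/250 = 0.09200
risk difference = 0.03000 − 0.09200 = -0.06200 → -6.200 percentage points

-6.200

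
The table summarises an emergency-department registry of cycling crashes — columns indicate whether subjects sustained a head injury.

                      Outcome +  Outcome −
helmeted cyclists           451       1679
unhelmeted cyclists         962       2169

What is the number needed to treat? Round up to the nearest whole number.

11

risk, helmeted cyclists = 451/2130 = 0.211737
risk, unhelmeted cyclists = 962/3131 = 0.307250
absolute risk difference = 0.095513
1 / 0.095513 = 10.470 → round up → 11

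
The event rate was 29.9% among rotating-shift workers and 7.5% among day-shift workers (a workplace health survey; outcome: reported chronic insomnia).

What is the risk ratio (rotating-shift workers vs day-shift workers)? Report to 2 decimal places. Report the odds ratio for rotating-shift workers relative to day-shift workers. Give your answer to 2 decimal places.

RR = 0.2990 / 0.0750 = 3.99
odds, rotating-shift workers = 0.2990/0.7010 = 0.4265
odds, day-shift workers = 0.0750/0.9250 = 0.0811
OR = 0.4265 / 0.0811 = 5.26

RR = 3.99; OR = 5.26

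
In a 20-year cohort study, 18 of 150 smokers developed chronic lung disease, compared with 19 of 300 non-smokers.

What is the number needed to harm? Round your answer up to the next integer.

risk, smokers = 18/150 = 0.120000
risk, non-smokers = 19/300 = 0.063333
absolute risk difference = 0.056667
1 / 0.056667 = 17.647 → round up → 18

NNH = 18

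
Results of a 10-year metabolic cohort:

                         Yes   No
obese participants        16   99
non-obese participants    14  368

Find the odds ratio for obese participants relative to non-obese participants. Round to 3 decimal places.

OR = (16 × 368) / (99 × 14) = 5888/1386 ≈ 4.248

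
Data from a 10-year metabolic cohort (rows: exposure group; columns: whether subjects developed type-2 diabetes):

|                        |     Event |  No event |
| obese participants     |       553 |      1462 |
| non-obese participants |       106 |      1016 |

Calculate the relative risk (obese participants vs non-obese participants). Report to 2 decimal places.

RR ≈ 2.90

risk, obese participants = 553/2015 = 0.2744
risk, non-obese participants = 106/1122 = 0.0945
RR = 0.2744 / 0.0945 = 2.90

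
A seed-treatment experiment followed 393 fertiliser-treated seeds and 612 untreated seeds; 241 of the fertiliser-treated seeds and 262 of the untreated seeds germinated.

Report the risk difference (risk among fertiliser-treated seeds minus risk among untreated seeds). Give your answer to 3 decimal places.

risk, fertiliser-treated seeds = 241/393 = 0.6132
risk, untreated seeds = 262/612 = 0.4281
risk difference = 0.6132 − 0.4281 = 0.185

0.185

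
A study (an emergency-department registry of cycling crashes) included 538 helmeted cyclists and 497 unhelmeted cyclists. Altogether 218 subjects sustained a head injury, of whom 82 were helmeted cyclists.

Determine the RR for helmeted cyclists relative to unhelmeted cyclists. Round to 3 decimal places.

helmeted cyclists without the outcome: 538 − 82 = 456
unhelmeted cyclists with the outcome: 218 − 82 = 136
unhelmeted cyclists without the outcome: 497 − 136 = 361
risk, helmeted cyclists = 82/538 = 0.1524
risk, unhelmeted cyclists = 136/497 = 0.2736
RR = 0.1524 / 0.2736 = 0.557

RR ≈ 0.557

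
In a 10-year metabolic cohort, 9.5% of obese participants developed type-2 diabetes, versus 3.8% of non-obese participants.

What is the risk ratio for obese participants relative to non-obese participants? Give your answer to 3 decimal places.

RR = 0.09500 / 0.03800 = 2.500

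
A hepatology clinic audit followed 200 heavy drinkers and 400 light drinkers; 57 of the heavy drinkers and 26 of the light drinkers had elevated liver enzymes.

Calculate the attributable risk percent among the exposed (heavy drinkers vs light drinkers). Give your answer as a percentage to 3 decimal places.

AR%: 77.193%

risk, heavy drinkers = 57/200 = 0.2850
risk, light drinkers = 26/400 = 0.0650
AR% = (0.2850 − 0.0650) / 0.2850 = 0.7719 → 77.193%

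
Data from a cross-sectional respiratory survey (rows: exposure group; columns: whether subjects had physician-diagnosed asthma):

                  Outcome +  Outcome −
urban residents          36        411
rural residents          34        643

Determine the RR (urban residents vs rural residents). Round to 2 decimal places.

risk, urban residents = 36/447 = 0.0805
risk, rural residents = 34/677 = 0.0502
RR = 0.0805 / 0.0502 = 1.60

1.60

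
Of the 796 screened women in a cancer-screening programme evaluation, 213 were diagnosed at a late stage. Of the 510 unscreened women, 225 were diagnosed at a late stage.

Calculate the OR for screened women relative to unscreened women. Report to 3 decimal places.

OR = (213 × 285) / (583 × 225) = 60705/131175 ≈ 0.463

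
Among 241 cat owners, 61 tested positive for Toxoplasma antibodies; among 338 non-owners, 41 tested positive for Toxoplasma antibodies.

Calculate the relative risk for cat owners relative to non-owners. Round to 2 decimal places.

risk, cat owners = 61/241 = 0.2531
risk, non-owners = 41/338 = 0.1213
RR = 0.2531 / 0.1213 = 2.09

2.09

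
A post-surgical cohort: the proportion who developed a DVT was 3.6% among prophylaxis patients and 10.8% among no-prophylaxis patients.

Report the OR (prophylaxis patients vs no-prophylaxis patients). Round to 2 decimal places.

OR: 0.31

odds, prophylaxis patients = 0.03600/0.96400 = 0.03734
odds, no-prophylaxis patients = 0.10800/0.89200 = 0.12108
OR = 0.03734 / 0.12108 = 0.31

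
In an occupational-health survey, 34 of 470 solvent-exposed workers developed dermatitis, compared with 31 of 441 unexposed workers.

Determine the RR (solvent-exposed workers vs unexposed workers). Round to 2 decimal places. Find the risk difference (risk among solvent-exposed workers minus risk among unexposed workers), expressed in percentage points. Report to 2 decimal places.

RR = 1.03; RD = 0.20

risk, solvent-exposed workers = 34/470 = 0.0723
risk, unexposed workers = 31/441 = 0.0703
RR = 0.0723 / 0.0703 = 1.03
risk difference = 0.0723 − 0.0703 = 0.0020 → 0.20 percentage points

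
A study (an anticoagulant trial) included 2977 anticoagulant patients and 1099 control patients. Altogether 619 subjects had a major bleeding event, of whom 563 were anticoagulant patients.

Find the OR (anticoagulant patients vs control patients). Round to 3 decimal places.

OR = 4.344

anticoagulant patients without the outcome: 2977 − 563 = 2414
control patients with the outcome: 619 − 563 = 56
control patients without the outcome: 1099 − 56 = 1043
OR = (563 × 1043) / (2414 × 56) = 587209/135184 ≈ 4.344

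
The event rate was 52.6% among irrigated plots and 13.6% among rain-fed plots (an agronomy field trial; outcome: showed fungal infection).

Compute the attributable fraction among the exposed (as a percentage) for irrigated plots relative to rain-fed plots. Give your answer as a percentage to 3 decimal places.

AR% = (0.5260 − 0.1360) / 0.5260 = 0.7414 → 74.144%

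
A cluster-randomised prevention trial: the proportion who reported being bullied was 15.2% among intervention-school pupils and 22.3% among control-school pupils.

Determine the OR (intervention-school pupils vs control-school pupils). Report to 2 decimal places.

0.62

odds, intervention-school pupils = 0.1520/0.8480 = 0.1792
odds, control-school pupils = 0.2230/0.7770 = 0.2870
OR = 0.1792 / 0.2870 = 0.62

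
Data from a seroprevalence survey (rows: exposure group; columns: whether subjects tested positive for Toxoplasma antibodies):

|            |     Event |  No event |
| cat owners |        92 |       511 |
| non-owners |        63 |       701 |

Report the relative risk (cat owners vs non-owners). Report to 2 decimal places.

risk, cat owners = 92/603 = 0.1526
risk, non-owners = 63/764 = 0.0825
RR = 0.1526 / 0.0825 = 1.85

RR = 1.85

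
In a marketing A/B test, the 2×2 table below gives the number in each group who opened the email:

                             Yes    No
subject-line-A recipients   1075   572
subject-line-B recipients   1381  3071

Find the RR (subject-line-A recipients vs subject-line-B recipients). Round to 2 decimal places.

2.10

risk, subject-line-A recipients = 1075/1647 = 0.6527
risk, subject-line-B recipients = 1381/4452 = 0.3102
RR = 0.6527 / 0.3102 = 2.10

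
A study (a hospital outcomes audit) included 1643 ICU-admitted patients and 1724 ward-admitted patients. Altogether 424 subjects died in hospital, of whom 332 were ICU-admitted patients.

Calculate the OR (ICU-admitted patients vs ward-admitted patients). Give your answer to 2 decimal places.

4.49

ICU-admitted patients without the outcome: 1643 − 332 = 1311
ward-admitted patients with the outcome: 424 − 332 = 92
ward-admitted patients without the outcome: 1724 − 92 = 1632
odds, ICU-admitted patients = 332/1311 = 0.2532
odds, ward-admitted patients = 92/1632 = 0.0564
OR = 0.2532 / 0.0564 = 4.49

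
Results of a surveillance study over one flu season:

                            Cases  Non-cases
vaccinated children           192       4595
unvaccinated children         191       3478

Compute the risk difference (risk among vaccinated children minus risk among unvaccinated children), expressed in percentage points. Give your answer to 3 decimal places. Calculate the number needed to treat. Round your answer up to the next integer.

risk, vaccinated children = 192/4787 = 0.04011
risk, unvaccinated children = 191/3669 = 0.05206
risk difference = 0.04011 − 0.05206 = -0.01195 → -1.195 percentage points
absolute risk difference = 0.011949
1 / 0.011949 = 83.689 → round up → 84

RD = -1.195; NNT = 84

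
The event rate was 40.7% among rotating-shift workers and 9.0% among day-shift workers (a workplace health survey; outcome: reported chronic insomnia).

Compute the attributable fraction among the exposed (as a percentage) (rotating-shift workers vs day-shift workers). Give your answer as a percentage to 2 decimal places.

AR% = (0.4070 − 0.0900) / 0.4070 = 0.7789 → 77.89%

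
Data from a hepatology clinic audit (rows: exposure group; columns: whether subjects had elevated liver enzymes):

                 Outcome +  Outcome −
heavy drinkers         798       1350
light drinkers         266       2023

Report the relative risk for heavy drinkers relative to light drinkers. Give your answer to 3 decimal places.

risk, heavy drinkers = 798/2148 = 0.3715
risk, light drinkers = 266/2289 = 0.1162
RR = 0.3715 / 0.1162 = 3.197

3.197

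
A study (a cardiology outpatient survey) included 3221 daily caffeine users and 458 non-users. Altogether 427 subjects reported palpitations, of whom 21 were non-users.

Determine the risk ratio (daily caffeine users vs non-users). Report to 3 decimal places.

daily caffeine users with the outcome: 427 − 21 = 406
daily caffeine users without the outcome: 3221 − 406 = 2815
non-users without the outcome: 458 − 21 = 437
risk, daily caffeine users = 406/3221 = 0.12605
risk, non-users = 21/458 = 0.04585
RR = 0.12605 / 0.04585 = 2.749

RR: 2.749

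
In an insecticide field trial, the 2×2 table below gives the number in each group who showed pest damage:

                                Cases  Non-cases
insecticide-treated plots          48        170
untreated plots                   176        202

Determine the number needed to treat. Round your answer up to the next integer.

5

risk, insecticide-treated plots = 48/218 = 0.220183
risk, untreated plots = 176/378 = 0.465608
absolute risk difference = 0.245425
1 / 0.245425 = 4.075 → round up → 5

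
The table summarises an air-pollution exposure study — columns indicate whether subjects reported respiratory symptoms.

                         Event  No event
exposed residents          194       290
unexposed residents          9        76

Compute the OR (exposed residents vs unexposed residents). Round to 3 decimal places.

OR = (194 × 76) / (290 × 9) = 14744/2610 ≈ 5.649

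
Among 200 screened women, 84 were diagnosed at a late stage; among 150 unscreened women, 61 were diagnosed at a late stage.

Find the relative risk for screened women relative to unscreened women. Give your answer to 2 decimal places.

risk, screened women = 84/200 = 0.4200
risk, unscreened women = 61/150 = 0.4067
RR = 0.4200 / 0.4067 = 1.03

1.03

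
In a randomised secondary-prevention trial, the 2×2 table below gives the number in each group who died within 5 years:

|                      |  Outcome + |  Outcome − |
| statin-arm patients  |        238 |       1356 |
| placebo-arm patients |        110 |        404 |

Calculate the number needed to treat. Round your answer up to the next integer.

NNT = 16

risk, statin-arm patients = 238/1594 = 0.149310
risk, placebo-arm patients = 110/514 = 0.214008
absolute risk difference = 0.064698
1 / 0.064698 = 15.456 → round up → 16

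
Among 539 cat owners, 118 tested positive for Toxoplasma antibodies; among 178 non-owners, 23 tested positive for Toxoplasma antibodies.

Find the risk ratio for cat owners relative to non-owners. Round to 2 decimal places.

risk, cat owners = 118/539 = 0.2189
risk, non-owners = 23/178 = 0.1292
RR = 0.2189 / 0.1292 = 1.69

1.69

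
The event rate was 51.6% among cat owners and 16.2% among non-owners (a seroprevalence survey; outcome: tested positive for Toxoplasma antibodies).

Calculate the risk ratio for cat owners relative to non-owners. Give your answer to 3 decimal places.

RR = 0.5160 / 0.1620 = 3.185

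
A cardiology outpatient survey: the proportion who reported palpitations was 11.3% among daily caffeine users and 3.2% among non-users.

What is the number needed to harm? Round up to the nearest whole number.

NNH = 13

absolute risk difference = 0.081000
1 / 0.081000 = 12.346 → round up → 13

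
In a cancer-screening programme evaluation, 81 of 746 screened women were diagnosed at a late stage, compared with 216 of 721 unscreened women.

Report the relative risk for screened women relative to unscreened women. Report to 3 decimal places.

RR ≈ 0.362

risk, screened women = 81/746 = 0.1086
risk, unscreened women = 216/721 = 0.2996
RR = 0.1086 / 0.2996 = 0.362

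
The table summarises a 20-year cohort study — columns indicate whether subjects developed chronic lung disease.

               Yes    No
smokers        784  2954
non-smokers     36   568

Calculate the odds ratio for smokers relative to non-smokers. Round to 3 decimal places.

OR = (784 × 568) / (2954 × 36) = 445312/106344 ≈ 4.187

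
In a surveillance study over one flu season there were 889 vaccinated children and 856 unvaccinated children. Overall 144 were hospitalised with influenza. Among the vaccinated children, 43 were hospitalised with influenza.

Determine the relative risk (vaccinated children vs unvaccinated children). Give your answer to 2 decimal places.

vaccinated children without the outcome: 889 − 43 = 846
unvaccinated children with the outcome: 144 − 43 = 101
unvaccinated children without the outcome: 856 − 101 = 755
risk, vaccinated children = 43/889 = 0.04837
risk, unvaccinated children = 101/856 = 0.11799
RR = 0.04837 / 0.11799 = 0.41

0.41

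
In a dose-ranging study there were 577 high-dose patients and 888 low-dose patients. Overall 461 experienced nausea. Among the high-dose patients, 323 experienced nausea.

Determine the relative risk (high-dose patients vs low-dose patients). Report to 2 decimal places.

3.60

high-dose patients without the outcome: 577 − 323 = 254
low-dose patients with the outcome: 461 − 323 = 138
low-dose patients without the outcome: 888 − 138 = 750
risk, high-dose patients = 323/577 = 0.5598
risk, low-dose patients = 138/888 = 0.1554
RR = 0.5598 / 0.1554 = 3.60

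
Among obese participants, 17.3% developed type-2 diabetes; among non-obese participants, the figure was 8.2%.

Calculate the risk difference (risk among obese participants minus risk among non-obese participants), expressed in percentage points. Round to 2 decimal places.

9.10

risk difference = 0.1730 − 0.0820 = 0.0910 → 9.10 percentage points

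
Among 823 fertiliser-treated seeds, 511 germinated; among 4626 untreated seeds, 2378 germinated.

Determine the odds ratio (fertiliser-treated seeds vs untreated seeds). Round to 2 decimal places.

OR = (511 × 2248) / (312 × 2378) = 1148728/741936 ≈ 1.55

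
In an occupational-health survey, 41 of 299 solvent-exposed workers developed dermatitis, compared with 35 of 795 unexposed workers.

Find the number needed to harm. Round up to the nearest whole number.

risk, solvent-exposed workers = 41/299 = 0.137124
risk, unexposed workers = 35/795 = 0.044025
absolute risk difference = 0.093099
1 / 0.093099 = 10.741 → round up → 11

NNH ≈ 11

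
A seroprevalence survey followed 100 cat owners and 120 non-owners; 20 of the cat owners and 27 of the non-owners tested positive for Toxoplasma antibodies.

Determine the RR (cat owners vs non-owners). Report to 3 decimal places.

0.889

risk, cat owners = 20/100 = 0.2000
risk, non-owners = 27/120 = 0.2250
RR = 0.2000 / 0.2250 = 0.889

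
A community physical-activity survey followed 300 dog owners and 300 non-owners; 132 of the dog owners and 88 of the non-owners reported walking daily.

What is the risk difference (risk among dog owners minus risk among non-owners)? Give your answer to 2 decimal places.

RD ≈ 0.15

risk, dog owners = 132/300 = 0.4400
risk, non-owners = 88/300 = 0.2933
risk difference = 0.4400 − 0.2933 = 0.15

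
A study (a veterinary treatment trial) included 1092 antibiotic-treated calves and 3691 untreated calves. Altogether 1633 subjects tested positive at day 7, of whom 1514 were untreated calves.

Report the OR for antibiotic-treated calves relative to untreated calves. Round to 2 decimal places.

antibiotic-treated calves with the outcome: 1633 − 1514 = 119
antibiotic-treated calves without the outcome: 1092 − 119 = 973
untreated calves without the outcome: 3691 − 1514 = 2177
OR = (119 × 2177) / (973 × 1514) = 259063/1473122 ≈ 0.18

0.18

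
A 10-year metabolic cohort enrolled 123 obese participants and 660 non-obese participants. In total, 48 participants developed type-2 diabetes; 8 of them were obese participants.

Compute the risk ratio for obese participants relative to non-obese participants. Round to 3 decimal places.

1.073

obese participants without the outcome: 123 − 8 = 115
non-obese participants with the outcome: 48 − 8 = 40
non-obese participants without the outcome: 660 − 40 = 620
risk, obese participants = 8/123 = 0.0650
risk, non-obese participants = 40/660 = 0.0606
RR = 0.0650 / 0.0606 = 1.073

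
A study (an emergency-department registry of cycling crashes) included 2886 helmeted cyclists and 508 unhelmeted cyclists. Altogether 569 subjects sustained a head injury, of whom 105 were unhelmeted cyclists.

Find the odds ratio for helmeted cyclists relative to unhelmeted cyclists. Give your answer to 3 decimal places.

helmeted cyclists with the outcome: 569 − 105 = 464
helmeted cyclists without the outcome: 2886 − 464 = 2422
unhelmeted cyclists without the outcome: 508 − 105 = 403
OR = (464 × 403) / (2422 × 105) = 186992/254310 ≈ 0.735

0.735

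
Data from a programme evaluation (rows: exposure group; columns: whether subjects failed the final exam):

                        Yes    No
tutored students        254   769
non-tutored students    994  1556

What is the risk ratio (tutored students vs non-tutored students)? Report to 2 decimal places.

risk, tutored students = 254/1023 = 0.2483
risk, non-tutored students = 994/2550 = 0.3898
RR = 0.2483 / 0.3898 = 0.64

RR ≈ 0.64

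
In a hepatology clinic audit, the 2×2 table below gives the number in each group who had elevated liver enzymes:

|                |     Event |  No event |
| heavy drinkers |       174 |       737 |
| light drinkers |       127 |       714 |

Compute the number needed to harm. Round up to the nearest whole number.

26

risk, heavy drinkers = 174/911 = 0.190999
risk, light drinkers = 127/841 = 0.151011
absolute risk difference = 0.039988
1 / 0.039988 = 25.008 → round up → 26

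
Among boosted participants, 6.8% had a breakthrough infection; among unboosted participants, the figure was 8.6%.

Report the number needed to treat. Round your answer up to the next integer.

absolute risk difference = 0.018000
1 / 0.018000 = 55.556 → round up → 56

NNT = 56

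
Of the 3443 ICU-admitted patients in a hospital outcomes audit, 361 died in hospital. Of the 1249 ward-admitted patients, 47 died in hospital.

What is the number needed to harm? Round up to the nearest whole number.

risk, ICU-admitted patients = 361/3443 = 0.104850
risk, ward-admitted patients = 47/1249 = 0.037630
absolute risk difference = 0.067220
1 / 0.067220 = 14.877 → round up → 15

NNH: 15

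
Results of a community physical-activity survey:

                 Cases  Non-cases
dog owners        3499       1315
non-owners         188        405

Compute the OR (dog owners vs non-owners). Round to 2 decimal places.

OR = (3499 × 405) / (1315 × 188) = 1417095/247220 ≈ 5.73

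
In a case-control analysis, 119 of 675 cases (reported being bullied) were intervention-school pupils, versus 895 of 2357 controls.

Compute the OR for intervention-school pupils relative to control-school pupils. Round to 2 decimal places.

OR = (119 × 1462) / (895 × 556) = 173978/497620 ≈ 0.35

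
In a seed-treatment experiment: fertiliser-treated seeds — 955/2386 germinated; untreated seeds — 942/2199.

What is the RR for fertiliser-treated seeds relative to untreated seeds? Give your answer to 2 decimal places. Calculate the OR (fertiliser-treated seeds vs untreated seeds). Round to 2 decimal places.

risk, fertiliser-treated seeds = 955/2386 = 0.4003
risk, untreated seeds = 942/2199 = 0.4284
RR = 0.4003 / 0.4284 = 0.93
OR = (955 × 1257) / (1431 × 942) = 1200435/1348002 ≈ 0.89

RR = 0.93; OR = 0.89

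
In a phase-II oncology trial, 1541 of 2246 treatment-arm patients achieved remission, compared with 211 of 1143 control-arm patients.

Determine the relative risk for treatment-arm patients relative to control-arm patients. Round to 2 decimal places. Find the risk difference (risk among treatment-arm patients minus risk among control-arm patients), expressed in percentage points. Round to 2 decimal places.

RR = 3.72; RD = 50.15

risk, treatment-arm patients = 1541/2246 = 0.6861
risk, control-arm patients = 211/1143 = 0.1846
RR = 0.6861 / 0.1846 = 3.72
risk difference = 0.6861 − 0.1846 = 0.5015 → 50.15 percentage points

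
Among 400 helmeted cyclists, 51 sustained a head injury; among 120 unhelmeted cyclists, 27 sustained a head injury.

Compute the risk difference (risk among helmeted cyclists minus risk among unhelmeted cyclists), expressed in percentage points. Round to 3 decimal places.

-9.750

risk, helmeted cyclists = 51/400 = 0.1275
risk, unhelmeted cyclists = 27/120 = 0.2250
risk difference = 0.1275 − 0.2250 = -0.0975 → -9.750 percentage points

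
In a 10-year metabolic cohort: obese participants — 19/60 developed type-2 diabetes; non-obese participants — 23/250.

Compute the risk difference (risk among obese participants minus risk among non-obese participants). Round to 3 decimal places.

RD: 0.225

risk, obese participants = 19/60 = 0.3167
risk, non-obese participants = 23/250 = 0.0920
risk difference = 0.3167 − 0.0920 = 0.225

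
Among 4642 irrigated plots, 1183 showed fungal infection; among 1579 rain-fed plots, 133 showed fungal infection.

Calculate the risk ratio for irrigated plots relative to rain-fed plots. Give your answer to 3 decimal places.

3.026

risk, irrigated plots = 1183/4642 = 0.2548
risk, rain-fed plots = 133/1579 = 0.0842
RR = 0.2548 / 0.0842 = 3.026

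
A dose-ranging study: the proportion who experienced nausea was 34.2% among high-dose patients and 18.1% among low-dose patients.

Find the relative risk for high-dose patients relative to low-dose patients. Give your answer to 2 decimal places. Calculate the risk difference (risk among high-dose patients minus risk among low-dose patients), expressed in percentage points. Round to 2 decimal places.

RR = 1.89; RD = 16.10

RR = 0.3420 / 0.1810 = 1.89
risk difference = 0.3420 − 0.1810 = 0.1610 → 16.10 percentage points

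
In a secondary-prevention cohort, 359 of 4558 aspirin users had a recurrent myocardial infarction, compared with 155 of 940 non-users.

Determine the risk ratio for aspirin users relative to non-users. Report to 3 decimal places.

risk, aspirin users = 359/4558 = 0.0788
risk, non-users = 155/940 = 0.1649
RR = 0.0788 / 0.1649 = 0.478

0.478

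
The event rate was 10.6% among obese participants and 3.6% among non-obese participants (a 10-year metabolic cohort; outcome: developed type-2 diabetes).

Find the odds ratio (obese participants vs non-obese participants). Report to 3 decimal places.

odds, obese participants = 0.10600/0.89400 = 0.11857
odds, non-obese participants = 0.03600/0.96400 = 0.03734
OR = 0.11857 / 0.03734 = 3.175

OR: 3.175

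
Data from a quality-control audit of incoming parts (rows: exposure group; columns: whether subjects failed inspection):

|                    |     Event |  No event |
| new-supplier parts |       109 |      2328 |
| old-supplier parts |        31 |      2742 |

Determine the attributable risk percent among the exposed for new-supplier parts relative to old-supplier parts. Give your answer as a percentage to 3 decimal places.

AR%: 75.006%

risk, new-supplier parts = 109/2437 = 0.04473
risk, old-supplier parts = 31/2773 = 0.01118
AR% = (0.04473 − 0.01118) / 0.04473 = 0.7501 → 75.006%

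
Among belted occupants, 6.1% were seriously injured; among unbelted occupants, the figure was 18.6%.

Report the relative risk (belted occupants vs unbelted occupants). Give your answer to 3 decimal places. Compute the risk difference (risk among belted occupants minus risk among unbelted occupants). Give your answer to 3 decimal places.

RR = 0.0610 / 0.1860 = 0.328
risk difference = 0.0610 − 0.1860 = -0.125

RR = 0.328; RD = -0.125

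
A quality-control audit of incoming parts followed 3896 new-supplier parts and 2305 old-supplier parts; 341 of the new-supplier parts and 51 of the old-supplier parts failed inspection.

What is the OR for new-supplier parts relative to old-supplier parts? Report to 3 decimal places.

4.239

odds, new-supplier parts = 341/3555 = 0.09592
odds, old-supplier parts = 51/2254 = 0.02263
OR = 0.09592 / 0.02263 = 4.239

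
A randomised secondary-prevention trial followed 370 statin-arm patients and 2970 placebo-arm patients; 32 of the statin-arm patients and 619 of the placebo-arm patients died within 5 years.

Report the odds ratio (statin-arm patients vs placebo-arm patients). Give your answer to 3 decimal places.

odds, statin-arm patients = 32/338 = 0.0947
odds, placebo-arm patients = 619/2351 = 0.2633
OR = 0.0947 / 0.2633 = 0.360

OR = 0.360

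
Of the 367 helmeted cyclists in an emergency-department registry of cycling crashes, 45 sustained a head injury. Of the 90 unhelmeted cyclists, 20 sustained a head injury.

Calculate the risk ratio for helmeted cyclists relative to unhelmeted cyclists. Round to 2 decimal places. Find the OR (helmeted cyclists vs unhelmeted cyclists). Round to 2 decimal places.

risk, helmeted cyclists = 45/367 = 0.1226
risk, unhelmeted cyclists = 20/90 = 0.2222
RR = 0.1226 / 0.2222 = 0.55
odds, helmeted cyclists = 45/322 = 0.1398
odds, unhelmeted cyclists = 20/70 = 0.2857
OR = 0.1398 / 0.2857 = 0.49

RR = 0.55; OR = 0.49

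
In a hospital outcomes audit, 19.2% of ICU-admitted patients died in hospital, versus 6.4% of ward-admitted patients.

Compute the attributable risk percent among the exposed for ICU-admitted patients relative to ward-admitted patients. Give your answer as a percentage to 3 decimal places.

AR% = (0.1920 − 0.0640) / 0.1920 = 0.6667 → 66.667%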